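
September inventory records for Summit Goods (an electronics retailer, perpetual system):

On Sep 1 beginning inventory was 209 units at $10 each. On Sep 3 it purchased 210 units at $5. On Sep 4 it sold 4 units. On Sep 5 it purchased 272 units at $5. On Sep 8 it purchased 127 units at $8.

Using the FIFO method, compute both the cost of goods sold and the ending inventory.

COGS = $40; ending inventory = $5,476

Sep 4, 4 sold [FIFO — oldest first]: 4 @ $10 = $40
Ending inventory: 205 @ $10 + 210 @ $5 + 272 @ $5 + 127 @ $8 = $5,476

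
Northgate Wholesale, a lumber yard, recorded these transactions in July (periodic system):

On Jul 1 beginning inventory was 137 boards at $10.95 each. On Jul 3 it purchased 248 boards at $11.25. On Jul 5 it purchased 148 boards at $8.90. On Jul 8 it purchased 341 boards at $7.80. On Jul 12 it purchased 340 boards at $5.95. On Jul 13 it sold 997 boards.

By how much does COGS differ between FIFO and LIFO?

$1,109.00

FIFO COGS: 137 @ $10.95 + 248 @ $11.25 + 148 @ $8.90 + 341 @ $7.80 + 123 @ $5.95 = $8,999.00
LIFO COGS: 340 @ $5.95 + 341 @ $7.80 + 148 @ $8.90 + 168 @ $11.25 = $7,890.00
Difference = |$8,999.00 − $7,890.00| = $1,109.00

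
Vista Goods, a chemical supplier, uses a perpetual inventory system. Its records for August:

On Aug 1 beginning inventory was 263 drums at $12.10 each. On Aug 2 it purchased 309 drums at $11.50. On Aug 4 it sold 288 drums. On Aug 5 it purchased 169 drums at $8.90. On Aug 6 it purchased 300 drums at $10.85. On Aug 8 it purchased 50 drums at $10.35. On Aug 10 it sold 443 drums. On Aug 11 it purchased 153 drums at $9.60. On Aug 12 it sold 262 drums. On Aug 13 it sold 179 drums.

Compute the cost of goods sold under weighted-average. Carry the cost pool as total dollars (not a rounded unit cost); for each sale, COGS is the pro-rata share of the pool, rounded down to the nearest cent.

COGS = $12,732.60

After Aug 1: 263 on hand, pool $3,182.30 (≈ $12.1000 each)
After Aug 2: 572 on hand, pool $6,735.80 (≈ $11.7759 each)
Aug 4, sell 288: 288/572 × $6,735.80 → $3,391.45
After Aug 5: 453 on hand, pool $4,848.45 (≈ $10.7030 each)
After Aug 6: 753 on hand, pool $8,103.45 (≈ $10.7616 each)
After Aug 8: 803 on hand, pool $8,620.95 (≈ $10.7359 each)
Aug 10, sell 443: 443/803 × $8,620.95 → $4,756.01
After Aug 11: 513 on hand, pool $5,333.74 (≈ $10.3972 each)
Aug 12, sell 262: 262/513 × $5,333.74 → $2,724.05
Aug 13, sell 179: 179/251 × $2,609.69 → $1,861.09
Total COGS = $3,391.45 + $4,756.01 + $2,724.05 + $1,861.09 = $12,732.60
Ending inventory (cost pool remaining) = $748.60
Check: goods available $13,481.20 = COGS $12,732.60 + ending $748.60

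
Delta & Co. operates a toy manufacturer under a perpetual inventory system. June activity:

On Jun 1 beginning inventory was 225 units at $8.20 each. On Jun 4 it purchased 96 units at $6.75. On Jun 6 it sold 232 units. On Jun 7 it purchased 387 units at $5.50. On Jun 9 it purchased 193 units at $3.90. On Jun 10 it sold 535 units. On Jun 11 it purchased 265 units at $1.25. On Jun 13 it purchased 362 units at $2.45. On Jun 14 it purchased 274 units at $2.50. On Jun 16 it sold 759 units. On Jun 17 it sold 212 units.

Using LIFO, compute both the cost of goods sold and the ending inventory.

COGS = $6,752.55; ending inventory = $524.80

Jun 6, 232 sold [LIFO — newest first]: 96 @ $6.75 + 136 @ $8.20 = $1,763.20
Jun 10, 535 sold [LIFO — newest first]: 193 @ $3.90 + 342 @ $5.50 = $2,633.70
Jun 16, 759 sold [LIFO — newest first]: 274 @ $2.50 + 362 @ $2.45 + 123 @ $1.25 = $1,725.65
Jun 17, 212 sold [LIFO — newest first]: 142 @ $1.25 + 45 @ $5.50 + 25 @ $8.20 = $630.00
Total COGS = $1,763.20 + $2,633.70 + $1,725.65 + $630.00 = $6,752.55
Ending inventory: 64 @ $8.20 = $524.80
Check: goods available $7,277.35 = COGS $6,752.55 + ending $524.80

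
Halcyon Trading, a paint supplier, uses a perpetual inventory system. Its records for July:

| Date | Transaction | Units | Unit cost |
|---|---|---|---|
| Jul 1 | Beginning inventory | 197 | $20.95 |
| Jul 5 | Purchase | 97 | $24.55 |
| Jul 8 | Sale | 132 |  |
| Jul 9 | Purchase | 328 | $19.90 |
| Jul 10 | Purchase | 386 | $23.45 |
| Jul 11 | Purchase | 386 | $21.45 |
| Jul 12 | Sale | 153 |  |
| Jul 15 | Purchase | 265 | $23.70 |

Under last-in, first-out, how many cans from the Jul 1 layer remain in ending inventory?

Jul 8, 132 sold [LIFO — newest first]: 97 @ $24.55 + 35 @ $20.95 = $3,114.60
Jul 12, 153 sold [LIFO — newest first]: 153 @ $21.45 = $3,281.85
Total COGS = $3,114.60 + $3,281.85 = $6,396.45
Ending inventory: 162 @ $20.95 + 328 @ $19.90 + 386 @ $23.45 + 233 @ $21.45 + 265 @ $23.70 = $30,251.15

162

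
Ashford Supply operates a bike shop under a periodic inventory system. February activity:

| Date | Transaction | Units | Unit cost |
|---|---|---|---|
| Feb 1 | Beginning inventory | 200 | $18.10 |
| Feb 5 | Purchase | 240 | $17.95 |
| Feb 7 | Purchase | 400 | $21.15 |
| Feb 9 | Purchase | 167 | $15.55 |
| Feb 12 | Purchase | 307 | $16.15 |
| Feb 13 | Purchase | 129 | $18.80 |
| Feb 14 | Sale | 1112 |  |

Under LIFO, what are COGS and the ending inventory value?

Feb 14, 1112 sold [LIFO — newest first]: 129 @ $18.80 + 307 @ $16.15 + 167 @ $15.55 + 400 @ $21.15 + 109 @ $17.95 = $20,396.65
Ending inventory: 200 @ $18.10 + 131 @ $17.95 = $5,971.45

COGS = $20,396.65; ending inventory = $5,971.45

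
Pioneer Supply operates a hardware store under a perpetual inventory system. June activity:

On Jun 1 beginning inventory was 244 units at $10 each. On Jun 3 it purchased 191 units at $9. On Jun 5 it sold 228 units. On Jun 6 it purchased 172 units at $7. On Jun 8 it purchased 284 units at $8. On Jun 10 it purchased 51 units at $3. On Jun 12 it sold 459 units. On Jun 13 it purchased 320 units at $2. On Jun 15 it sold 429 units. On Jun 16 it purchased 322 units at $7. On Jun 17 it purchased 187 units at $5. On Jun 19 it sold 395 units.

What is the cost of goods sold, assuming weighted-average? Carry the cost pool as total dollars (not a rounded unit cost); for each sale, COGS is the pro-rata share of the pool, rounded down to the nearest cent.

COGS = $10,084.75

After Jun 1: 244 on hand, pool $2,440.00 (≈ $10.0000 each)
After Jun 3: 435 on hand, pool $4,159.00 (≈ $9.5609 each)
Jun 5, sell 228: 228/435 × $4,159.00 → $2,179.88
After Jun 6: 379 on hand, pool $3,183.12 (≈ $8.3987 each)
After Jun 8: 663 on hand, pool $5,455.12 (≈ $8.2279 each)
After Jun 10: 714 on hand, pool $5,608.12 (≈ $7.8545 each)
Jun 12, sell 459: 459/714 × $5,608.12 → $3,605.22
After Jun 13: 575 on hand, pool $2,642.90 (≈ $4.5963 each)
Jun 15, sell 429: 429/575 × $2,642.90 → $1,971.83
After Jun 16: 468 on hand, pool $2,925.07 (≈ $6.2501 each)
After Jun 17: 655 on hand, pool $3,860.07 (≈ $5.8932 each)
Jun 19, sell 395: 395/655 × $3,860.07 → $2,327.82
Total COGS = $2,179.88 + $3,605.22 + $1,971.83 + $2,327.82 = $10,084.75
Ending inventory (cost pool remaining) = $1,532.25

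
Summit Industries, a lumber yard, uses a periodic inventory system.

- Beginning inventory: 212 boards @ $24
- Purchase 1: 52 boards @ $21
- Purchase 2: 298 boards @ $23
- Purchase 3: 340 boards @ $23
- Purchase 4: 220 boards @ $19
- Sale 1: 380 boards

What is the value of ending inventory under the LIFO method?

Ending inventory = $17,174

Sale 1 (380) [LIFO — newest first]: 220 @ $19 + 160 @ $23 = $7,860
Ending inventory: 212 @ $24 + 52 @ $21 + 298 @ $23 + 180 @ $23 = $17,174
Check: goods available $25,034 = COGS $7,860 + ending $17,174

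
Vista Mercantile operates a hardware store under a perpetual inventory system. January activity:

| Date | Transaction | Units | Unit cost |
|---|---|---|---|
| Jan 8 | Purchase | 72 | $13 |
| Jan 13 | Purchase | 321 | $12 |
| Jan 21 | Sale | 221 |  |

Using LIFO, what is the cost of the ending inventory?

Ending inventory = $2,136

Jan 21, 221 sold [LIFO — newest first]: 221 @ $12 = $2,652
Ending inventory: 72 @ $13 + 100 @ $12 = $2,136
Check: goods available $4,788 = COGS $2,652 + ending $2,136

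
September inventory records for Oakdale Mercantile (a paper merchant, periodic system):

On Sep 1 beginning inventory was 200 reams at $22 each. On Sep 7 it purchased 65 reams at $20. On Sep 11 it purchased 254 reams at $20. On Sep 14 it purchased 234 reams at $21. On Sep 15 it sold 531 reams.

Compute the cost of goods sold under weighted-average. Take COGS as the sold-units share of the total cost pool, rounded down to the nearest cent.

Sep 15, sell 531: 531/753 × $15,694.00 → $11,067.08
Ending inventory (cost pool remaining) = $4,626.92
Check: goods available $15,694.00 = COGS $11,067.08 + ending $4,626.92

COGS = $11,067.08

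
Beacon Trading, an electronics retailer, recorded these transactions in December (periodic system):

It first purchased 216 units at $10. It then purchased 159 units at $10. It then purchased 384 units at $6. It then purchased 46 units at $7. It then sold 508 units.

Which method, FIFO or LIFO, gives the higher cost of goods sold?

FIFO COGS: 216 @ $10 + 159 @ $10 + 133 @ $6 = $4,548
LIFO COGS: 46 @ $7 + 384 @ $6 + 78 @ $10 = $3,406

FIFO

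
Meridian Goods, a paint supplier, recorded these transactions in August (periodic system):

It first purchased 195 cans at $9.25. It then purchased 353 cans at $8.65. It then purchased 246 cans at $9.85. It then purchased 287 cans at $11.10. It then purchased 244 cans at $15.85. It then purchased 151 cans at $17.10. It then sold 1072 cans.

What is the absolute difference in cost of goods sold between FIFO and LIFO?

FIFO COGS: 195 @ $9.25 + 353 @ $8.65 + 246 @ $9.85 + 278 @ $11.10 = $10,366.10
LIFO COGS: 151 @ $17.10 + 244 @ $15.85 + 287 @ $11.10 + 246 @ $9.85 + 144 @ $8.65 = $13,303.90
Difference = |$10,366.10 − $13,303.90| = $2,937.80

$2,937.80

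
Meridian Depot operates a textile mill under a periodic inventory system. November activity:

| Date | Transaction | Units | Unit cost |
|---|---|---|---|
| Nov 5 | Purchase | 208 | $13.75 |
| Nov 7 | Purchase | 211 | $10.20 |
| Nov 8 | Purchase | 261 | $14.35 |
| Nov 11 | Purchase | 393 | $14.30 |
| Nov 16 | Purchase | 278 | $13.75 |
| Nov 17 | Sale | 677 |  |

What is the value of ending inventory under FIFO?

Nov 17, 677 sold [FIFO — oldest first]: 208 @ $13.75 + 211 @ $10.20 + 258 @ $14.35 = $8,714.50
Ending inventory: 3 @ $14.35 + 393 @ $14.30 + 278 @ $13.75 = $9,485.45

Ending inventory = $9,485.45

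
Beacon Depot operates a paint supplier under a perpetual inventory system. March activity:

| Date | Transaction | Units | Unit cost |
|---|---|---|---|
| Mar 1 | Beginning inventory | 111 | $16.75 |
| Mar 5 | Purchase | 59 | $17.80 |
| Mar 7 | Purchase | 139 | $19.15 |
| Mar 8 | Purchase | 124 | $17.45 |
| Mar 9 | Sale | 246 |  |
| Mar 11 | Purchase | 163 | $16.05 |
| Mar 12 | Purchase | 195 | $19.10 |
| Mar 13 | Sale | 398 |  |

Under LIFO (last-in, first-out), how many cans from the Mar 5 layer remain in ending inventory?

36

Mar 9, 246 sold [LIFO — newest first]: 124 @ $17.45 + 122 @ $19.15 = $4,500.10
Mar 13, 398 sold [LIFO — newest first]: 195 @ $19.10 + 163 @ $16.05 + 17 @ $19.15 + 23 @ $17.80 = $7,075.60
Total COGS = $4,500.10 + $7,075.60 = $11,575.70
Ending inventory: 111 @ $16.75 + 36 @ $17.80 = $2,500.05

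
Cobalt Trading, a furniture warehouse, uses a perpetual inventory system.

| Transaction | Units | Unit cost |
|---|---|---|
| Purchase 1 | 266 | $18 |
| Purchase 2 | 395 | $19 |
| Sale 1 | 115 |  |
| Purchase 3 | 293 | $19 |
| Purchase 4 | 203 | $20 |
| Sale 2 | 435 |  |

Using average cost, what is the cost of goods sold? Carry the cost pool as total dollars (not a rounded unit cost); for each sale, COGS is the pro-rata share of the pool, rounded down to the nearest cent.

COGS = $10,396.73

After Purchase 1: 266 on hand, pool $4,788.00 (≈ $18.0000 each)
After Purchase 2: 661 on hand, pool $12,293.00 (≈ $18.5976 each)
Sale 1, sell 115: 115/661 × $12,293.00 → $2,138.72
After Purchase 3: 839 on hand, pool $15,721.28 (≈ $18.7381 each)
After Purchase 4: 1042 on hand, pool $19,781.28 (≈ $18.9840 each)
Sale 2, sell 435: 435/1042 × $19,781.28 → $8,258.01
Total COGS = $2,138.72 + $8,258.01 = $10,396.73
Ending inventory (cost pool remaining) = $11,523.27
Check: goods available $21,920.00 = COGS $10,396.73 + ending $11,523.27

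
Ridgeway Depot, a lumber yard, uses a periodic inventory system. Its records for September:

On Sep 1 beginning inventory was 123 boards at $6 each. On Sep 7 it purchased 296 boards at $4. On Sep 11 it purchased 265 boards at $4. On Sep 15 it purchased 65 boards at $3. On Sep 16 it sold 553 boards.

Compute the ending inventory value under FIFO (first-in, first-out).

Ending inventory = $719

Sep 16, 553 sold [FIFO — oldest first]: 123 @ $6 + 296 @ $4 + 134 @ $4 = $2,458
Ending inventory: 131 @ $4 + 65 @ $3 = $719
Check: goods available $3,177 = COGS $2,458 + ending $719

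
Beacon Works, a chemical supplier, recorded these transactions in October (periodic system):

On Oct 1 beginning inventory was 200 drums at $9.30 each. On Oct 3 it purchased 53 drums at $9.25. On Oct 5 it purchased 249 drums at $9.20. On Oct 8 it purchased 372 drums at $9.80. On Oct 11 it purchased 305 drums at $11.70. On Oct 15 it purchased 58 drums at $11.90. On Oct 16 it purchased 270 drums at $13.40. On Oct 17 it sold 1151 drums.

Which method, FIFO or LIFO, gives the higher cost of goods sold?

FIFO COGS: 200 @ $9.30 + 53 @ $9.25 + 249 @ $9.20 + 372 @ $9.80 + 277 @ $11.70 = $11,527.55
LIFO COGS: 270 @ $13.40 + 58 @ $11.90 + 305 @ $11.70 + 372 @ $9.80 + 146 @ $9.20 = $12,865.50

LIFO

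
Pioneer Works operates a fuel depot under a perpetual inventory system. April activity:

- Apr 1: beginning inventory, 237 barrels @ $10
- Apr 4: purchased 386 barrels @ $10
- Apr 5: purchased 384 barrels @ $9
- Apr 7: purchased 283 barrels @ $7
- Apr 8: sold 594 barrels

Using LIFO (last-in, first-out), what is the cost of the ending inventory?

Apr 8, 594 sold [LIFO — newest first]: 283 @ $7 + 311 @ $9 = $4,780
Ending inventory: 237 @ $10 + 386 @ $10 + 73 @ $9 = $6,887

Ending inventory = $6,887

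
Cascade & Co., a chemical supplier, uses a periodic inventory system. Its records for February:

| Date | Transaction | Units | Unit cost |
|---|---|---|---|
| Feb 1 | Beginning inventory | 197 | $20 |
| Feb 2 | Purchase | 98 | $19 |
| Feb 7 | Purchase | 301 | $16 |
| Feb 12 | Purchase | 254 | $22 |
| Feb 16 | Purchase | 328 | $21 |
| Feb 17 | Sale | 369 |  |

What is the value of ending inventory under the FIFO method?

Ending inventory = $16,108

Feb 17, 369 sold [FIFO — oldest first]: 197 @ $20 + 98 @ $19 + 74 @ $16 = $6,986
Ending inventory: 227 @ $16 + 254 @ $22 + 328 @ $21 = $16,108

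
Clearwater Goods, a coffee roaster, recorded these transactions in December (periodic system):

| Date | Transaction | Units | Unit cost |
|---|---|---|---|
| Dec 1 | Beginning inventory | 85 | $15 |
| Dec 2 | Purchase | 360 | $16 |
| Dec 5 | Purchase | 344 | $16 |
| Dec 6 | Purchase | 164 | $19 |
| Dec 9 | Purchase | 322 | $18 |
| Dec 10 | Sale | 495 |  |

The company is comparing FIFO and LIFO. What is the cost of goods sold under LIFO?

COGS = $9,056

FIFO COGS: 85 @ $15 + 360 @ $16 + 50 @ $16 = $7,835
LIFO COGS: 322 @ $18 + 164 @ $19 + 9 @ $16 = $9,056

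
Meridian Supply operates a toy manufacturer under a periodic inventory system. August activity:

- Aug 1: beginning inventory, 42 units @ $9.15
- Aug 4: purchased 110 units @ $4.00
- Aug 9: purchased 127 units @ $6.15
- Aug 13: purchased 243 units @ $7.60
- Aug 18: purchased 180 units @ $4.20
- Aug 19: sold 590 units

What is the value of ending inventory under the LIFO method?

Ending inventory = $664.30

Aug 19, 590 sold [LIFO — newest first]: 180 @ $4.20 + 243 @ $7.60 + 127 @ $6.15 + 40 @ $4.00 = $3,543.85
Ending inventory: 42 @ $9.15 + 70 @ $4.00 = $664.30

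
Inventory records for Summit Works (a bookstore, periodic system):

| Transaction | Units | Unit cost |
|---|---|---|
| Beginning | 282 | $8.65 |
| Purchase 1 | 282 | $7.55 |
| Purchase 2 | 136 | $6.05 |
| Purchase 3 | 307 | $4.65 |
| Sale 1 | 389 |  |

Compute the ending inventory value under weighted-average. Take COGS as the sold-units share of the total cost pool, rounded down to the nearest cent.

Sale 1, sell 389: 389/1007 × $6,818.75 → $2,634.05
Ending inventory (cost pool remaining) = $4,184.70

Ending inventory = $4,184.70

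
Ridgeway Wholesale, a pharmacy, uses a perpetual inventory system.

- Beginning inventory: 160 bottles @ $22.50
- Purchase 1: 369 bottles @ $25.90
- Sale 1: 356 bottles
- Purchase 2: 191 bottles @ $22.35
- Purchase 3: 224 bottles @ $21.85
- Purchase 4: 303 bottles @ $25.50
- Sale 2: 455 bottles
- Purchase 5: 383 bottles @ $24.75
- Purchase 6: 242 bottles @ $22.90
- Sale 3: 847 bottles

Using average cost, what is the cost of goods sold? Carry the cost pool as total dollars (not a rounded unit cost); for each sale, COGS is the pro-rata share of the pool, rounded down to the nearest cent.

COGS = $39,946.54

After Beginning: 160 on hand, pool $3,600.00 (≈ $22.5000 each)
After Purchase 1: 529 on hand, pool $13,157.10 (≈ $24.8716 each)
Sale 1, sell 356: 356/529 × $13,157.10 → $8,854.30
After Purchase 2: 364 on hand, pool $8,571.65 (≈ $23.5485 each)
After Purchase 3: 588 on hand, pool $13,466.05 (≈ $22.9014 each)
After Purchase 4: 891 on hand, pool $21,192.55 (≈ $23.7851 each)
Sale 2, sell 455: 455/891 × $21,192.55 → $10,822.23
After Purchase 5: 819 on hand, pool $19,849.57 (≈ $24.2363 each)
After Purchase 6: 1061 on hand, pool $25,391.37 (≈ $23.9315 each)
Sale 3, sell 847: 847/1061 × $25,391.37 → $20,270.01
Total COGS = $8,854.30 + $10,822.23 + $20,270.01 = $39,946.54
Ending inventory (cost pool remaining) = $5,121.36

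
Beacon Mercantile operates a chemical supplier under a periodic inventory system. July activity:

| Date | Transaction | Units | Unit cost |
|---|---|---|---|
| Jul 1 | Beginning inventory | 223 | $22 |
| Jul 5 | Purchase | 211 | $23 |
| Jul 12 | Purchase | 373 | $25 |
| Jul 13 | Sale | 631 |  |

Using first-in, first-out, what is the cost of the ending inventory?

Ending inventory = $4,400

Jul 13, 631 sold [FIFO — oldest first]: 223 @ $22 + 211 @ $23 + 197 @ $25 = $14,684
Ending inventory: 176 @ $25 = $4,400
Check: goods available $19,084 = COGS $14,684 + ending $4,400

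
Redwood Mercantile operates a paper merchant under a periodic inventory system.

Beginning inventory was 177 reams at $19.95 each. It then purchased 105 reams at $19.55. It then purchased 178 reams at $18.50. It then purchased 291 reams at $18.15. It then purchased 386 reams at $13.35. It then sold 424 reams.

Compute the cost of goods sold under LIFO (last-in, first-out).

COGS = $5,842.80

Sale 1 (424) [LIFO — newest first]: 386 @ $13.35 + 38 @ $18.15 = $5,842.80
Ending inventory: 177 @ $19.95 + 105 @ $19.55 + 178 @ $18.50 + 253 @ $18.15 = $13,468.85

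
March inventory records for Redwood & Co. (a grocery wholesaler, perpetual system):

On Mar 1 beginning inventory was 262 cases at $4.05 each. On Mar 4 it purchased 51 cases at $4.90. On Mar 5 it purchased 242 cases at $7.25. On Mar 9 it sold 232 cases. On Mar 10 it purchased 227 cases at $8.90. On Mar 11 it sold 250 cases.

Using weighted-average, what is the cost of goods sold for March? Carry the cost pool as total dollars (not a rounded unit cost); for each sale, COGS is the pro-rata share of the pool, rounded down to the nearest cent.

After Mar 1: 262 on hand, pool $1,061.10 (≈ $4.0500 each)
After Mar 4: 313 on hand, pool $1,311.00 (≈ $4.1885 each)
After Mar 5: 555 on hand, pool $3,065.50 (≈ $5.5234 each)
Mar 9, sell 232: 232/555 × $3,065.50 → $1,281.43
After Mar 10: 550 on hand, pool $3,804.37 (≈ $6.9170 each)
Mar 11, sell 250: 250/550 × $3,804.37 → $1,729.25
Total COGS = $1,281.43 + $1,729.25 = $3,010.68
Ending inventory (cost pool remaining) = $2,075.12
Check: goods available $5,085.80 = COGS $3,010.68 + ending $2,075.12

COGS = $3,010.68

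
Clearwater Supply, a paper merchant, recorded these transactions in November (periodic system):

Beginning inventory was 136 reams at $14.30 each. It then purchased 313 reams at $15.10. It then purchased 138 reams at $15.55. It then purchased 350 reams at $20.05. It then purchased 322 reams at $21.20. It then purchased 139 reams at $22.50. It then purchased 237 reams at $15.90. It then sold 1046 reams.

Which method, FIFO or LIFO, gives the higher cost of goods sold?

FIFO COGS: 136 @ $14.30 + 313 @ $15.10 + 138 @ $15.55 + 350 @ $20.05 + 109 @ $21.20 = $18,145.30
LIFO COGS: 237 @ $15.90 + 139 @ $22.50 + 322 @ $21.20 + 348 @ $20.05 = $20,699.60

LIFO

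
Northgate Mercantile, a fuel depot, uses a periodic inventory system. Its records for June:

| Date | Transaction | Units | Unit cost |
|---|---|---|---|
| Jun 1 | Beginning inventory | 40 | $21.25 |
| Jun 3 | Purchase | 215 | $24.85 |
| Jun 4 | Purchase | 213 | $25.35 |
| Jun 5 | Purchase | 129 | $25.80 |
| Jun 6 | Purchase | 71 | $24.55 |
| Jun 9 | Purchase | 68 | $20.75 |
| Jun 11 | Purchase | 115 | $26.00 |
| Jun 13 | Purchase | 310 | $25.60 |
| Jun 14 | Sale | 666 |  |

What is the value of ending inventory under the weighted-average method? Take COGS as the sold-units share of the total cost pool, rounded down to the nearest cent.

Ending inventory = $12,364.58

Jun 14, sell 666: 666/1161 × $29,000.55 → $16,635.97
Ending inventory (cost pool remaining) = $12,364.58
Check: goods available $29,000.55 = COGS $16,635.97 + ending $12,364.58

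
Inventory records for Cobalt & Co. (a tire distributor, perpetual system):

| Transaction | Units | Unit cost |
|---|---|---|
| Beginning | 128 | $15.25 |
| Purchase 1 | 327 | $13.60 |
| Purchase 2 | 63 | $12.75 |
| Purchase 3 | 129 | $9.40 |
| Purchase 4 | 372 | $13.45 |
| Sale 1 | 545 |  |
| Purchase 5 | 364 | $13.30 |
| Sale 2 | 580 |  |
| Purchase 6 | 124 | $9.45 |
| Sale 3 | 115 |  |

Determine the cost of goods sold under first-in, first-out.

COGS = $16,357.75

Sale 1 (545) [FIFO — oldest first]: 128 @ $15.25 + 327 @ $13.60 + 63 @ $12.75 + 27 @ $9.40 = $7,456.25
Sale 2 (580) [FIFO — oldest first]: 102 @ $9.40 + 372 @ $13.45 + 106 @ $13.30 = $7,372.00
Sale 3 (115) [FIFO — oldest first]: 115 @ $13.30 = $1,529.50
Total COGS = $7,456.25 + $7,372.00 + $1,529.50 = $16,357.75
Ending inventory: 143 @ $13.30 + 124 @ $9.45 = $3,073.70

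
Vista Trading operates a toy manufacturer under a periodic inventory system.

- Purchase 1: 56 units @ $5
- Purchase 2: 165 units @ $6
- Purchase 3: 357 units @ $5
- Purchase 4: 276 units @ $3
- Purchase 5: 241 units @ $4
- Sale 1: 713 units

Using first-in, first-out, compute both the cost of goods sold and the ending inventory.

COGS = $3,460; ending inventory = $1,387

Sale 1 (713) [FIFO — oldest first]: 56 @ $5 + 165 @ $6 + 357 @ $5 + 135 @ $3 = $3,460
Ending inventory: 141 @ $3 + 241 @ $4 = $1,387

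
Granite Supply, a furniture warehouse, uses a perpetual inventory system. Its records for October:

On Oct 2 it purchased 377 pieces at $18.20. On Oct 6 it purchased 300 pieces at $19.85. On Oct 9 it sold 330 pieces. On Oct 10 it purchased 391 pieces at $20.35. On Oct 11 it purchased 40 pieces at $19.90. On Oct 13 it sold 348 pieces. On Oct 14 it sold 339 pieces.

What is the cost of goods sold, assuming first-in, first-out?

Oct 9, 330 sold [FIFO — oldest first]: 330 @ $18.20 = $6,006.00
Oct 13, 348 sold [FIFO — oldest first]: 47 @ $18.20 + 300 @ $19.85 + 1 @ $20.35 = $6,830.75
Oct 14, 339 sold [FIFO — oldest first]: 339 @ $20.35 = $6,898.65
Total COGS = $6,006.00 + $6,830.75 + $6,898.65 = $19,735.40
Ending inventory: 51 @ $20.35 + 40 @ $19.90 = $1,833.85
Check: goods available $21,569.25 = COGS $19,735.40 + ending $1,833.85

COGS = $19,735.40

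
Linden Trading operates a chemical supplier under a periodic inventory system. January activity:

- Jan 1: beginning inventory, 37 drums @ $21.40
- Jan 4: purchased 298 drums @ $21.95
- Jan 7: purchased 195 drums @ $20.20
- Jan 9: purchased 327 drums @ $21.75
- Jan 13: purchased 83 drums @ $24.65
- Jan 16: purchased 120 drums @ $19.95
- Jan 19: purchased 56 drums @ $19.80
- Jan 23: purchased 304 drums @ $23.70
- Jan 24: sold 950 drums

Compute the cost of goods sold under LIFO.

COGS = $21,077.80

Jan 24, 950 sold [LIFO — newest first]: 304 @ $23.70 + 56 @ $19.80 + 120 @ $19.95 + 83 @ $24.65 + 327 @ $21.75 + 60 @ $20.20 = $21,077.80
Ending inventory: 37 @ $21.40 + 298 @ $21.95 + 135 @ $20.20 = $10,059.90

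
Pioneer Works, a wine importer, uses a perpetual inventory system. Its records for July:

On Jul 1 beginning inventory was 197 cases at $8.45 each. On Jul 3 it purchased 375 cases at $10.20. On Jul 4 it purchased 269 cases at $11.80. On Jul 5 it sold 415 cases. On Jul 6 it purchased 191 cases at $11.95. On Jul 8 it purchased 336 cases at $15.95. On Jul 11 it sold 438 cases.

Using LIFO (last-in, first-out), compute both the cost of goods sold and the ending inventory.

Jul 5, 415 sold [LIFO — newest first]: 269 @ $11.80 + 146 @ $10.20 = $4,663.40
Jul 11, 438 sold [LIFO — newest first]: 336 @ $15.95 + 102 @ $11.95 = $6,578.10
Total COGS = $4,663.40 + $6,578.10 = $11,241.50
Ending inventory: 197 @ $8.45 + 229 @ $10.20 + 89 @ $11.95 = $5,064.00
Check: goods available $16,305.50 = COGS $11,241.50 + ending $5,064.00

COGS = $11,241.50; ending inventory = $5,064.00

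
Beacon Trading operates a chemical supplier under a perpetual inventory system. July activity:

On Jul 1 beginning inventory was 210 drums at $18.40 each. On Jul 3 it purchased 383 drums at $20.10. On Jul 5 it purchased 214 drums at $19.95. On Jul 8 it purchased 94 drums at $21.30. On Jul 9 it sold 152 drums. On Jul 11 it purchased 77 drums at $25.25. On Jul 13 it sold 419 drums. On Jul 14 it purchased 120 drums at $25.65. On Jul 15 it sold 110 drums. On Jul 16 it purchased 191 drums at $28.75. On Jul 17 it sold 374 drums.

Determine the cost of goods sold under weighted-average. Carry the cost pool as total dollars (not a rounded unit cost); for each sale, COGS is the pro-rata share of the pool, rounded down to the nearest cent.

COGS = $22,780.17

After Jul 1: 210 on hand, pool $3,864.00 (≈ $18.4000 each)
After Jul 3: 593 on hand, pool $11,562.30 (≈ $19.4980 each)
After Jul 5: 807 on hand, pool $15,831.60 (≈ $19.6178 each)
After Jul 8: 901 on hand, pool $17,833.80 (≈ $19.7933 each)
Jul 9, sell 152: 152/901 × $17,833.80 → $3,008.58
After Jul 11: 826 on hand, pool $16,769.47 (≈ $20.3020 each)
Jul 13, sell 419: 419/826 × $16,769.47 → $8,506.54
After Jul 14: 527 on hand, pool $11,340.93 (≈ $21.5198 each)
Jul 15, sell 110: 110/527 × $11,340.93 → $2,367.17
After Jul 16: 608 on hand, pool $14,465.01 (≈ $23.7911 each)
Jul 17, sell 374: 374/608 × $14,465.01 → $8,897.88
Total COGS = $3,008.58 + $8,506.54 + $2,367.17 + $8,897.88 = $22,780.17
Ending inventory (cost pool remaining) = $5,567.13
Check: goods available $28,347.30 = COGS $22,780.17 + ending $5,567.13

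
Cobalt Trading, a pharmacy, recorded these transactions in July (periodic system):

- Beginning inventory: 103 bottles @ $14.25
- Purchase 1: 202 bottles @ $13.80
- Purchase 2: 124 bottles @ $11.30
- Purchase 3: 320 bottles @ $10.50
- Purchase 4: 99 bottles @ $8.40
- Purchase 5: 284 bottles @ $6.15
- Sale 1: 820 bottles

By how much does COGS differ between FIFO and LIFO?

FIFO COGS: 103 @ $14.25 + 202 @ $13.80 + 124 @ $11.30 + 320 @ $10.50 + 71 @ $8.40 = $9,612.95
LIFO COGS: 284 @ $6.15 + 99 @ $8.40 + 320 @ $10.50 + 117 @ $11.30 = $7,260.30
Difference = |$9,612.95 − $7,260.30| = $2,352.65

$2,352.65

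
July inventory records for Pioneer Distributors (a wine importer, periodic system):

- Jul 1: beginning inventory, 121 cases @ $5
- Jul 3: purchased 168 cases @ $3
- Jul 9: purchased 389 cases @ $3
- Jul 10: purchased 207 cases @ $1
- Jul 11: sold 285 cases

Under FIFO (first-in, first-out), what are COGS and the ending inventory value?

COGS = $1,097; ending inventory = $1,386

Jul 11, 285 sold [FIFO — oldest first]: 121 @ $5 + 164 @ $3 = $1,097
Ending inventory: 4 @ $3 + 389 @ $3 + 207 @ $1 = $1,386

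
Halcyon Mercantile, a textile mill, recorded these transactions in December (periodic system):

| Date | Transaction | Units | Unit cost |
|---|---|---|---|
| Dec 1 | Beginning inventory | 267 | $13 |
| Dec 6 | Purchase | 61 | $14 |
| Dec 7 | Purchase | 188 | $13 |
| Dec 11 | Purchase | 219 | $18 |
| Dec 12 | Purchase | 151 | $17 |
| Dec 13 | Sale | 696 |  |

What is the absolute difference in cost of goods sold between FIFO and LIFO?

$799

FIFO COGS: 267 @ $13 + 61 @ $14 + 188 @ $13 + 180 @ $18 = $10,009
LIFO COGS: 151 @ $17 + 219 @ $18 + 188 @ $13 + 61 @ $14 + 77 @ $13 = $10,808
Difference = |$10,009 − $10,808| = $799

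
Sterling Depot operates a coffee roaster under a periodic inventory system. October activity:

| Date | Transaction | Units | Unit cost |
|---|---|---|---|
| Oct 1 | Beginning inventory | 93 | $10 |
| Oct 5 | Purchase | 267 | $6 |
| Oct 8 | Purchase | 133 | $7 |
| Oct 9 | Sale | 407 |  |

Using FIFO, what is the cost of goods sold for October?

Oct 9, 407 sold [FIFO — oldest first]: 93 @ $10 + 267 @ $6 + 47 @ $7 = $2,861
Ending inventory: 86 @ $7 = $602

COGS = $2,861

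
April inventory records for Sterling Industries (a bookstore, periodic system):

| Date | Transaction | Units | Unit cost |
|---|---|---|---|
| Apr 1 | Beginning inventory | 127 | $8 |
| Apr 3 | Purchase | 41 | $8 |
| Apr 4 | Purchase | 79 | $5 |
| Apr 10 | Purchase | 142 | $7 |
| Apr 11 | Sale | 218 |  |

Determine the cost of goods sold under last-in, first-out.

Apr 11, 218 sold [LIFO — newest first]: 142 @ $7 + 76 @ $5 = $1,374
Ending inventory: 127 @ $8 + 41 @ $8 + 3 @ $5 = $1,359

COGS = $1,374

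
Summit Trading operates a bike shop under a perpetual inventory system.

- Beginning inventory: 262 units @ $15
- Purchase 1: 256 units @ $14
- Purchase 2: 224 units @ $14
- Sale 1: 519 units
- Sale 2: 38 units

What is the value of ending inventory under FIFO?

Sale 1 (519) [FIFO — oldest first]: 262 @ $15 + 256 @ $14 + 1 @ $14 = $7,528
Sale 2 (38) [FIFO — oldest first]: 38 @ $14 = $532
Total COGS = $7,528 + $532 = $8,060
Ending inventory: 185 @ $14 = $2,590
Check: goods available $10,650 = COGS $8,060 + ending $2,590

Ending inventory = $2,590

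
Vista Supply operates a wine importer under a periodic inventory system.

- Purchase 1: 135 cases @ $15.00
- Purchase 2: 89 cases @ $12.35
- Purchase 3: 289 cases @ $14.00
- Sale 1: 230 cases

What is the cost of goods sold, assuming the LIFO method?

Sale 1 (230) [LIFO — newest first]: 230 @ $14.00 = $3,220.00
Ending inventory: 135 @ $15.00 + 89 @ $12.35 + 59 @ $14.00 = $3,950.15

COGS = $3,220.00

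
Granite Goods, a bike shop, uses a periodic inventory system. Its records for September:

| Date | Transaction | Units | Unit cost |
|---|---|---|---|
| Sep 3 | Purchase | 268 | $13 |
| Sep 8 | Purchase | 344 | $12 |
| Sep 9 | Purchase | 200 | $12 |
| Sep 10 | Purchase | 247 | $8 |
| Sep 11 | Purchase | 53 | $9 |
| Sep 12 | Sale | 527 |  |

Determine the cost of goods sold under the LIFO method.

Sep 12, 527 sold [LIFO — newest first]: 53 @ $9 + 247 @ $8 + 200 @ $12 + 27 @ $12 = $5,177
Ending inventory: 268 @ $13 + 317 @ $12 = $7,288
Check: goods available $12,465 = COGS $5,177 + ending $7,288

COGS = $5,177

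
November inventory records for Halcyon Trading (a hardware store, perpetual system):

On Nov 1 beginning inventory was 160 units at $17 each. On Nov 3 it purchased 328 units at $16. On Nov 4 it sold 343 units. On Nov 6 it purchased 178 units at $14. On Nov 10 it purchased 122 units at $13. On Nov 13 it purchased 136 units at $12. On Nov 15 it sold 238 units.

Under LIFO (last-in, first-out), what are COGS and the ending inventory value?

COGS = $8,461; ending inventory = $5,217

Nov 4, 343 sold [LIFO — newest first]: 328 @ $16 + 15 @ $17 = $5,503
Nov 15, 238 sold [LIFO — newest first]: 136 @ $12 + 102 @ $13 = $2,958
Total COGS = $5,503 + $2,958 = $8,461
Ending inventory: 145 @ $17 + 178 @ $14 + 20 @ $13 = $5,217
Check: goods available $13,678 = COGS $8,461 + ending $5,217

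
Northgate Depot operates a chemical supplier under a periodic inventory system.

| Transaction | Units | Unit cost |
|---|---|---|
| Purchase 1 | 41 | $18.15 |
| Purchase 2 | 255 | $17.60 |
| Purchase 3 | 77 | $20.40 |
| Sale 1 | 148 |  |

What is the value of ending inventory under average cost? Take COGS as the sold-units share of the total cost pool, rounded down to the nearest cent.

Ending inventory = $4,103.66

Sale 1, sell 148: 148/373 × $6,802.95 → $2,699.29
Ending inventory (cost pool remaining) = $4,103.66
Check: goods available $6,802.95 = COGS $2,699.29 + ending $4,103.66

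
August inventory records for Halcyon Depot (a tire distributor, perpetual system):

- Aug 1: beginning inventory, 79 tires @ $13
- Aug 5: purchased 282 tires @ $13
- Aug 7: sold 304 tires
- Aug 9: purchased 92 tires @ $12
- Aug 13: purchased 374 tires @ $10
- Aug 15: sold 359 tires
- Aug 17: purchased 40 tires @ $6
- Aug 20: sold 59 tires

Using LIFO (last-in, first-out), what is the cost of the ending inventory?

Aug 7, 304 sold [LIFO — newest first]: 282 @ $13 + 22 @ $13 = $3,952
Aug 15, 359 sold [LIFO — newest first]: 359 @ $10 = $3,590
Aug 20, 59 sold [LIFO — newest first]: 40 @ $6 + 15 @ $10 + 4 @ $12 = $438
Total COGS = $3,952 + $3,590 + $438 = $7,980
Ending inventory: 57 @ $13 + 88 @ $12 = $1,797

Ending inventory = $1,797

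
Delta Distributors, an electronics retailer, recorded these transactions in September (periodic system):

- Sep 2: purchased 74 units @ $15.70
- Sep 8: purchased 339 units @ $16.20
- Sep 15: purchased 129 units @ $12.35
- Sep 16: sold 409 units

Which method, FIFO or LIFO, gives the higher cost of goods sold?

FIFO

FIFO COGS: 74 @ $15.70 + 335 @ $16.20 = $6,588.80
LIFO COGS: 129 @ $12.35 + 280 @ $16.20 = $6,129.15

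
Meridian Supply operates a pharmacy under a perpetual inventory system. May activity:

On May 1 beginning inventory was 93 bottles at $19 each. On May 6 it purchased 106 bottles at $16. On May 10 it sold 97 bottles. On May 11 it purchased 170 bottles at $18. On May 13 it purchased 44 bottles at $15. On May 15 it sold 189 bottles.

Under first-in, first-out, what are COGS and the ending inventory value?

May 10, 97 sold [FIFO — oldest first]: 93 @ $19 + 4 @ $16 = $1,831
May 15, 189 sold [FIFO — oldest first]: 102 @ $16 + 87 @ $18 = $3,198
Total COGS = $1,831 + $3,198 = $5,029
Ending inventory: 83 @ $18 + 44 @ $15 = $2,154

COGS = $5,029; ending inventory = $2,154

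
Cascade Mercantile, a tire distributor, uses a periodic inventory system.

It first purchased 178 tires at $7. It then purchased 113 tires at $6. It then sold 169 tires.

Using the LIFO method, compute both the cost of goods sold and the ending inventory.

COGS = $1,070; ending inventory = $854

Sale 1 (169) [LIFO — newest first]: 113 @ $6 + 56 @ $7 = $1,070
Ending inventory: 122 @ $7 = $854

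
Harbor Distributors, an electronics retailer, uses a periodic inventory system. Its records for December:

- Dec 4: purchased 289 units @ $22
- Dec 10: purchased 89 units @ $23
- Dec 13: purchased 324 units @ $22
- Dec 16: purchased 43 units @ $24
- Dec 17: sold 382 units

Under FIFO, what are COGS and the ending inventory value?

Dec 17, 382 sold [FIFO — oldest first]: 289 @ $22 + 89 @ $23 + 4 @ $22 = $8,493
Ending inventory: 320 @ $22 + 43 @ $24 = $8,072

COGS = $8,493; ending inventory = $8,072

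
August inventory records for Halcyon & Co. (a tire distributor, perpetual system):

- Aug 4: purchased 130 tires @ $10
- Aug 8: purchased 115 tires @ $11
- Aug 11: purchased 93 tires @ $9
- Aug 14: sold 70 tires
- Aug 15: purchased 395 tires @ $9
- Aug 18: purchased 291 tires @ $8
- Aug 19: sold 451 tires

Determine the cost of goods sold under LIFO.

Aug 14, 70 sold [LIFO — newest first]: 70 @ $9 = $630
Aug 19, 451 sold [LIFO — newest first]: 291 @ $8 + 160 @ $9 = $3,768
Total COGS = $630 + $3,768 = $4,398
Ending inventory: 130 @ $10 + 115 @ $11 + 23 @ $9 + 235 @ $9 = $4,887

COGS = $4,398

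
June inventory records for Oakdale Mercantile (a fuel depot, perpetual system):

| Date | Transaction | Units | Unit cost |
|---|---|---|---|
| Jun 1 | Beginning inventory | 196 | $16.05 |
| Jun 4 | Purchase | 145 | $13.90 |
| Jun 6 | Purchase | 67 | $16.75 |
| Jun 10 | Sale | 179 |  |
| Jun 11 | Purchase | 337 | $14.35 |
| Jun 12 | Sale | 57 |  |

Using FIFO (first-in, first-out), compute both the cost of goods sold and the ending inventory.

COGS = $3,701.80; ending inventory = $7,417.70

Jun 10, 179 sold [FIFO — oldest first]: 179 @ $16.05 = $2,872.95
Jun 12, 57 sold [FIFO — oldest first]: 17 @ $16.05 + 40 @ $13.90 = $828.85
Total COGS = $2,872.95 + $828.85 = $3,701.80
Ending inventory: 105 @ $13.90 + 67 @ $16.75 + 337 @ $14.35 = $7,417.70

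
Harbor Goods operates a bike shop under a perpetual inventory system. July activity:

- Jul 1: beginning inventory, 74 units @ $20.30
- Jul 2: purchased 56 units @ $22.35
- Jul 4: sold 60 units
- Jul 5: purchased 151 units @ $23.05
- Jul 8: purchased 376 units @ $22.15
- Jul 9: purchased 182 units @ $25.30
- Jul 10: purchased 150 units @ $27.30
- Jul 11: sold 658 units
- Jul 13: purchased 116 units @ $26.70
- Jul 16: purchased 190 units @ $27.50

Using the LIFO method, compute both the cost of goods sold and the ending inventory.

Jul 4, 60 sold [LIFO — newest first]: 56 @ $22.35 + 4 @ $20.30 = $1,332.80
Jul 11, 658 sold [LIFO — newest first]: 150 @ $27.30 + 182 @ $25.30 + 326 @ $22.15 = $15,920.50
Total COGS = $1,332.80 + $15,920.50 = $17,253.30
Ending inventory: 70 @ $20.30 + 151 @ $23.05 + 50 @ $22.15 + 116 @ $26.70 + 190 @ $27.50 = $14,331.25

COGS = $17,253.30; ending inventory = $14,331.25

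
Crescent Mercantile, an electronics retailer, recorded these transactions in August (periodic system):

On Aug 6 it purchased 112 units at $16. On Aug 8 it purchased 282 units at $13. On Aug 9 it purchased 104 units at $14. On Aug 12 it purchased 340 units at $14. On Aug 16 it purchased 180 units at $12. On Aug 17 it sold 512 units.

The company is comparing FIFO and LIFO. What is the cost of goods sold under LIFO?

FIFO COGS: 112 @ $16 + 282 @ $13 + 104 @ $14 + 14 @ $14 = $7,110
LIFO COGS: 180 @ $12 + 332 @ $14 = $6,808

COGS = $6,808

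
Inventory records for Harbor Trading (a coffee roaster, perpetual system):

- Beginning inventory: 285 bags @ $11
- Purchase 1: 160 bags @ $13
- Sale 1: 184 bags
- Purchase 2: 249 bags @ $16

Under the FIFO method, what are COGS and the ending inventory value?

COGS = $2,024; ending inventory = $7,175

Sale 1 (184) [FIFO — oldest first]: 184 @ $11 = $2,024
Ending inventory: 101 @ $11 + 160 @ $13 + 249 @ $16 = $7,175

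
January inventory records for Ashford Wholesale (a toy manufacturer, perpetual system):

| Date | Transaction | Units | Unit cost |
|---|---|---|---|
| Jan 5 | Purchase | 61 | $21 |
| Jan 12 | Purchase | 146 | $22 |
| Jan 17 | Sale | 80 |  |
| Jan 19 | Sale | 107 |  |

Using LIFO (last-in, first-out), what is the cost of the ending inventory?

Jan 17, 80 sold [LIFO — newest first]: 80 @ $22 = $1,760
Jan 19, 107 sold [LIFO — newest first]: 66 @ $22 + 41 @ $21 = $2,313
Total COGS = $1,760 + $2,313 = $4,073
Ending inventory: 20 @ $21 = $420

Ending inventory = $420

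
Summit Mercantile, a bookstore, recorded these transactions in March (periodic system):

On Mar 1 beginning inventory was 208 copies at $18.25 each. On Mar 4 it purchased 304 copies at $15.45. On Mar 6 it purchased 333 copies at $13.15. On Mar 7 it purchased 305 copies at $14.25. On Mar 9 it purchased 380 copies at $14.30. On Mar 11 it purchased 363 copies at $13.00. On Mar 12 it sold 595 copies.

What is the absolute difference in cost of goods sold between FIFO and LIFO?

$1,547.65

FIFO COGS: 208 @ $18.25 + 304 @ $15.45 + 83 @ $13.15 = $9,584.25
LIFO COGS: 363 @ $13.00 + 232 @ $14.30 = $8,036.60
Difference = |$9,584.25 − $8,036.60| = $1,547.65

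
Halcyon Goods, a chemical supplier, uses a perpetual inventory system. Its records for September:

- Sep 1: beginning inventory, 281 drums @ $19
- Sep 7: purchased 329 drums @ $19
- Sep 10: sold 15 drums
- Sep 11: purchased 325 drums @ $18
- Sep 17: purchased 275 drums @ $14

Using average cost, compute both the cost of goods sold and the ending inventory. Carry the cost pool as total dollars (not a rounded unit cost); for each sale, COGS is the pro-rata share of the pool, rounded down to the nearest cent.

After Sep 1: 281 on hand, pool $5,339.00 (≈ $19.0000 each)
After Sep 7: 610 on hand, pool $11,590.00 (≈ $19.0000 each)
Sep 10, sell 15: 15/610 × $11,590.00 → $285.00
After Sep 11: 920 on hand, pool $17,155.00 (≈ $18.6467 each)
After Sep 17: 1195 on hand, pool $21,005.00 (≈ $17.5774 each)
Ending inventory (cost pool remaining) = $21,005.00

COGS = $285.00; ending inventory = $21,005.00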